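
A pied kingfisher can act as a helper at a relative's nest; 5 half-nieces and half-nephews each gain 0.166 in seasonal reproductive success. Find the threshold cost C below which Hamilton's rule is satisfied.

0.10375

r to a half-niece or half-nephew = 0.125 (half-aunt/uncle↔niece/nephew: one path of length 3: r = (1/2)^3 = 1/8).
Hamilton's rule: n·r·B > C, so the trait is favored while C < n·r·B = 5·0.125·0.166 = 0.10375.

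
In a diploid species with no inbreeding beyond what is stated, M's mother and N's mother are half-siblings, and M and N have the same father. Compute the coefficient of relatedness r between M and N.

Independent pedigree routes through distinct common ancestors add.
M and N are related in two ways: half first cousins through their mothers (r = 1/16) and half-sibs through their shared father (r = 1/4).
r = 1/16 + 1/4 = 5/16 = 0.3125.

0.3125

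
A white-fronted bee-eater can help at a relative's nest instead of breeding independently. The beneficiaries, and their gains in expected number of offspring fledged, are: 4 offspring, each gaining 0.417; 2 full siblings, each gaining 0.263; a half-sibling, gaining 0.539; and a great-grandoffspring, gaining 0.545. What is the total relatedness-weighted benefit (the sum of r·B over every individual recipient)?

1.299875

r to an offspring = 0.5 (one parent–offspring link: r = (1/2)^1 = 1/2).
r to a full sibling = 1/2 (full sibs share both parents — two paths of length 2: r = 2·(1/2)^2 = 1/2).
r to a half-sibling = 0.25 (half-sibs share one parent — one path of length 2: r = (1/2)^2 = 1/4).
r to a great-grandoffspring = 1/8 (three parent–offspring links: r = (1/2)^3 = 1/8).
Summing one r·B term per recipient: 4·0.5·0.417 + 2·0.5·0.263 + 1·0.25·0.539 + 1·0.125·0.545 = 1.299875.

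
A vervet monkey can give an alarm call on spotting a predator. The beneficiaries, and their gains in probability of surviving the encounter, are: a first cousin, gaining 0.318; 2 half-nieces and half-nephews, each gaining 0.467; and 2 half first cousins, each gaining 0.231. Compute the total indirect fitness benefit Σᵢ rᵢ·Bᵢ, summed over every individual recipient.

0.185375

r to a first cousin = 1/8 (first cousins share one grandparent pair — two paths of length 4: r = 2·(1/2)^4 = 1/8).
r to a half-niece or half-nephew = 0.125 (half-aunt/uncle↔niece/nephew: one path of length 3: r = (1/2)^3 = 1/8).
r to a half first cousin = 0.0625 (half first cousins share one grandparent — one path of length 4: r = (1/2)^4 = 1/16).
Summing one r·B term per recipient: 1·0.125·0.318 + 2·0.125·0.467 + 2·0.0625·0.231 = 0.185375.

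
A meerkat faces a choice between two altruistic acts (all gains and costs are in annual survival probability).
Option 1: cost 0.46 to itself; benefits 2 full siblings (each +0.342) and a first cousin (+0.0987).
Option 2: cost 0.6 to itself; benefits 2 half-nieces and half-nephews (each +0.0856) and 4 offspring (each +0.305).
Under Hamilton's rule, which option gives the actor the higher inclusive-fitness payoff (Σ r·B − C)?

Option 2

Option 1: r to a full sibling = 0.5.
Option 1: r to a first cousin = 0.125.
Option 1: Σ r·B − C = (2·0.5·0.342 + 1·0.125·0.0987) − 0.46 = -0.1056625.
Option 2: r to a half-niece or half-nephew = 0.125.
Option 2: r to an offspring = 0.5.
Option 2: Σ r·B − C = (2·0.125·0.0856 + 4·0.5·0.305) − 0.6 = 0.0314.
Option 2 has the higher net inclusive-fitness payoff.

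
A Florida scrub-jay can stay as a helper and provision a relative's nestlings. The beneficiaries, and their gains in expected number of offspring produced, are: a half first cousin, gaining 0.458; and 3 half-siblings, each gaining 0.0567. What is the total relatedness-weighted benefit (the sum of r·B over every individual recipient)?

0.07115

r to a half first cousin = 1/16 (half first cousins share one grandparent — one path of length 4: r = (1/2)^4 = 1/16).
r to a half-sibling = 1/4 (half-sibs share one parent — one path of length 2: r = (1/2)^2 = 1/4).
Summing one r·B term per recipient: 1·0.0625·0.458 + 3·0.25·0.0567 = 0.07115.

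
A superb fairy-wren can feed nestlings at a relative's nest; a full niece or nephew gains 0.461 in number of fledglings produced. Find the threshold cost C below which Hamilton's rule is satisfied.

r to a full niece or nephew = 1/4 (full aunt/uncle↔niece/nephew: two paths of length 3 through the shared grandparent pair: r = 2·(1/2)^3 = 1/4).
Hamilton's rule: n·r·B > C, so the trait is favored while C < n·r·B = 1·0.25·0.461 = 0.11525.

0.11525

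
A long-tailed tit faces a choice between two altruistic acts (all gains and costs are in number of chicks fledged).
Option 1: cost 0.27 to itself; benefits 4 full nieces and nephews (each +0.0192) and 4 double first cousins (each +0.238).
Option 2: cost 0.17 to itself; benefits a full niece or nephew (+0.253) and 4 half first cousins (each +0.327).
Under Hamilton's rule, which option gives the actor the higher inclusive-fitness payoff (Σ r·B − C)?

Option 1: r to a full niece or nephew = 0.25.
Option 1: r to a double first cousin = 0.25.
Option 1: Σ r·B − C = (4·0.25·0.0192 + 4·0.25·0.238) − 0.27 = -0.0128.
Option 2: r to a full niece or nephew = 0.25.
Option 2: r to a half first cousin = 0.0625.
Option 2: Σ r·B − C = (1·0.25·0.253 + 4·0.0625·0.327) − 0.17 = -0.025.
Option 1 has the higher net inclusive-fitness payoff.

Option 1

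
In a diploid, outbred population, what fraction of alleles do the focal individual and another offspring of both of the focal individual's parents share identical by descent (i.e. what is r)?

0.5

Each parent–offspring link contributes a factor of 1/2, and independent paths through distinct common ancestors add.
Full sibs share both parents — two paths of length 2: r = 2·(1/2)^2 = 1/2.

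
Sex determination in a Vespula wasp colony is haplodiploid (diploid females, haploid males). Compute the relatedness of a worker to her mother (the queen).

0.5

One meiotic link between diploid queen and diploid daughter: r = 1/2.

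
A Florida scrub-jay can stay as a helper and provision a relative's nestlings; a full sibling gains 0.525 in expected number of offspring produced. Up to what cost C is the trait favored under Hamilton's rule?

r to a full sibling = 0.5 (full sibs share both parents — two paths of length 2: r = 2·(1/2)^2 = 1/2).
Hamilton's rule: n·r·B > C, so the trait is favored while C < n·r·B = 1·0.5·0.525 = 0.2625.

0.2625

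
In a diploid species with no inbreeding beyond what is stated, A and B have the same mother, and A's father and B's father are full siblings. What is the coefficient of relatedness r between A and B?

0.375

Relatedness sums over independent paths through distinct common ancestors.
A and B are related in two ways: half-sibs through their shared mother (r = 1/4) and first cousins through their fathers (r = 1/8).
r = 1/4 + 1/8 = 0.375.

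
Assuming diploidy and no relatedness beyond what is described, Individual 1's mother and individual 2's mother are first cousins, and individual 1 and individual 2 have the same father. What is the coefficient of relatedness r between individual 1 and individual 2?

0.28125

Independent pedigree routes through distinct common ancestors add.
Individual 1 and individual 2 are related in two ways: second cousins through their mothers (r = 1/32) and half-sibs through their shared father (r = 1/4).
r = 1/32 + 1/4 = 0.28125.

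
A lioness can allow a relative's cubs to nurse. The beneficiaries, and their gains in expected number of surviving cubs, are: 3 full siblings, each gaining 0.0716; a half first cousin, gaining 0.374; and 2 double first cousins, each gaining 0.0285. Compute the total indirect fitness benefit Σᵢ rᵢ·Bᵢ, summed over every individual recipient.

0.145025

r to a full sibling = 0.5 (full sibs share both parents — two paths of length 2: r = 2·(1/2)^2 = 1/2).
r to a half first cousin = 0.0625 (half first cousins share one grandparent — one path of length 4: r = (1/2)^4 = 1/16).
r to a double first cousin = 0.25 (double first cousins share both grandparent pairs — four paths of length 4: r = 4·(1/2)^4 = 1/4).
Summing one r·B term per recipient: 3·0.5·0.0716 + 1·0.0625·0.374 + 2·0.25·0.0285 = 0.145025.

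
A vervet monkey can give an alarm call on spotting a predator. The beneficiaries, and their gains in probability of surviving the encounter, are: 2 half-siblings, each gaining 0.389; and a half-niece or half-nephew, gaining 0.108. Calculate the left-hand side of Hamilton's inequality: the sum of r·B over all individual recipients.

r to a half-sibling = 0.25 (half-sibs share one parent — one path of length 2: r = (1/2)^2 = 1/4).
r to a half-niece or half-nephew = 1/8 (half-aunt/uncle↔niece/nephew: one path of length 3: r = (1/2)^3 = 1/8).
Summing one r·B term per recipient: 2·0.25·0.389 + 1·0.125·0.108 = 0.208.

0.208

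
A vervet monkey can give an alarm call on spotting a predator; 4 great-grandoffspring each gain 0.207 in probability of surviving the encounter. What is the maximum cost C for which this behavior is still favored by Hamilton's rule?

0.1035

r to a great-grandoffspring = 0.125 (three parent–offspring links: r = (1/2)^3 = 1/8).
Hamilton's rule: n·r·B > C, so the trait is favored while C < n·r·B = 4·0.125·0.207 = 0.1035.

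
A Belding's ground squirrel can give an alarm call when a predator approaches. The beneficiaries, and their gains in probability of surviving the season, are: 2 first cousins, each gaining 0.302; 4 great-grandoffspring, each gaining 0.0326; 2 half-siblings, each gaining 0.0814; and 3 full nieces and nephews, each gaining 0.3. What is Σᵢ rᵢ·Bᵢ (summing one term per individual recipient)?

r to a first cousin = 0.125 (first cousins share one grandparent pair — two paths of length 4: r = 2·(1/2)^4 = 1/8).
r to a great-grandoffspring = 1/8 (three parent–offspring links: r = (1/2)^3 = 1/8).
r to a half-sibling = 1/4 (half-sibs share one parent — one path of length 2: r = (1/2)^2 = 1/4).
r to a full niece or nephew = 1/4 (full aunt/uncle↔niece/nephew: two paths of length 3 through the shared grandparent pair: r = 2·(1/2)^3 = 1/4).
Summing one r·B term per recipient: 2·0.125·0.302 + 4·0.125·0.0326 + 2·0.25·0.0814 + 3·0.25·0.3 = 0.3575.

0.3575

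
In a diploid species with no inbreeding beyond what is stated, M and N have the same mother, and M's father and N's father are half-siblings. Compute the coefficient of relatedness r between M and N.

0.3125

Independent pedigree routes through distinct common ancestors add.
M and N are related in two ways: half-sibs through their shared mother (r = 1/4) and half first cousins through their fathers (r = 1/16).
r = 1/4 + 1/16 = 0.3125.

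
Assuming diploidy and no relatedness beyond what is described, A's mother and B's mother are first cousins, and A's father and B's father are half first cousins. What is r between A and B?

0.046875

Wright's path rule: contributions from independent ancestry routes add.
A and B are related in two ways: second cousins through their mothers (r = 1/32) and half second cousins through their fathers (r = 1/64).
r = 1/32 + 1/64 = 3/64 = 0.046875.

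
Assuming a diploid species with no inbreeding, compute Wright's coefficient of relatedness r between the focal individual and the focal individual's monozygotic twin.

Each parent–offspring link contributes a factor of 1/2, and independent paths through distinct common ancestors add.
Monozygotic twins share every allele identical by descent: r = 1.

1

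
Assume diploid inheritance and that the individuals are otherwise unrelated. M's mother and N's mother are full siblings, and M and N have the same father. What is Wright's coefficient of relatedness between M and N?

0.375

Wright's path rule: contributions from independent ancestry routes add.
M and N are related in two ways: first cousins through their mothers (r = 1/8) and half-sibs through their shared father (r = 1/4).
r = 1/8 + 1/4 = 3/8 = 0.375.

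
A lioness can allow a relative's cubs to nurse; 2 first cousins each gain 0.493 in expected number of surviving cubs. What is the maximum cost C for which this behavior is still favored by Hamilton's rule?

0.12325

r to a first cousin = 0.125 (first cousins share one grandparent pair — two paths of length 4: r = 2·(1/2)^4 = 1/8).
Hamilton's rule: n·r·B > C, so the trait is favored while C < n·r·B = 2·0.125·0.493 = 0.12325.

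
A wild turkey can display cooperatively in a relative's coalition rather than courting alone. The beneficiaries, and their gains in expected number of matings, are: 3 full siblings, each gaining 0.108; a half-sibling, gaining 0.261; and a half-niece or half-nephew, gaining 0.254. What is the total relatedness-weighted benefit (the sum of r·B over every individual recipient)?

0.259

r to a full sibling = 1/2 (full sibs share both parents — two paths of length 2: r = 2·(1/2)^2 = 1/2).
r to a half-sibling = 0.25 (half-sibs share one parent — one path of length 2: r = (1/2)^2 = 1/4).
r to a half-niece or half-nephew = 0.125 (half-aunt/uncle↔niece/nephew: one path of length 3: r = (1/2)^3 = 1/8).
Summing one r·B term per recipient: 3·0.5·0.108 + 1·0.25·0.261 + 1·0.125·0.254 = 0.259.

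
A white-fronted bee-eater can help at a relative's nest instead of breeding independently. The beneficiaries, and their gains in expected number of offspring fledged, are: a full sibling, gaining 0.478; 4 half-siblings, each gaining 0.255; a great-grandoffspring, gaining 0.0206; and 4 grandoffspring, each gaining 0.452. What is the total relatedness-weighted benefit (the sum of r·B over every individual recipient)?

0.948575

r to a full sibling = 0.5 (full sibs share both parents — two paths of length 2: r = 2·(1/2)^2 = 1/2).
r to a half-sibling = 0.25 (half-sibs share one parent — one path of length 2: r = (1/2)^2 = 1/4).
r to a great-grandoffspring = 0.125 (three parent–offspring links: r = (1/2)^3 = 1/8).
r to a grandoffspring = 0.25 (two parent–offspring links: r = (1/2)^2 = 1/4).
Summing one r·B term per recipient: 1·0.5·0.478 + 4·0.25·0.255 + 1·0.125·0.0206 + 4·0.25·0.452 = 0.948575.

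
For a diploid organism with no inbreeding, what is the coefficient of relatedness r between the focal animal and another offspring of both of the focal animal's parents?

Each parent–offspring link contributes a factor of 1/2, and independent paths through distinct common ancestors add.
Full sibs share both parents — two paths of length 2: r = 2·(1/2)^2 = 1/2.

0.5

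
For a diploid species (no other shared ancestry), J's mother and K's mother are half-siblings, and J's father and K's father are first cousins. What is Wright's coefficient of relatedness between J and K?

Relatedness sums over independent paths through distinct common ancestors.
J and K are related in two ways: half first cousins through their mothers (r = 1/16) and second cousins through their fathers (r = 1/32).
r = 1/16 + 1/32 = 3/32 = 0.09375.

0.09375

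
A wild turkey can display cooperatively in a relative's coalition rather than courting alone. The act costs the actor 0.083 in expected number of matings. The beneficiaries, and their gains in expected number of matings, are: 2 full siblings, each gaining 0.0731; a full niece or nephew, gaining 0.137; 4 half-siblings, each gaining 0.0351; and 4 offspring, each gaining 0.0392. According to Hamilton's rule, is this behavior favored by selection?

Yes

Hamilton's rule: the trait is favored when the sum of r·B over every recipient exceeds the actor's cost C.
r to a full sibling = 0.5 (full sibs share both parents — two paths of length 2: r = 2·(1/2)^2 = 1/2).
r to a full niece or nephew = 0.25 (full aunt/uncle↔niece/nephew: two paths of length 3 through the shared grandparent pair: r = 2·(1/2)^3 = 1/4).
r to a half-sibling = 1/4 (half-sibs share one parent — one path of length 2: r = (1/2)^2 = 1/4).
r to an offspring = 1/2 (one parent–offspring link: r = (1/2)^1 = 1/2).
Summing one r·B term per recipient: 2·0.5·0.0731 + 1·0.25·0.137 + 4·0.25·0.0351 + 4·0.5·0.0392 = 0.22085.
0.22085 > 0.083: the indirect benefit exceeds the cost.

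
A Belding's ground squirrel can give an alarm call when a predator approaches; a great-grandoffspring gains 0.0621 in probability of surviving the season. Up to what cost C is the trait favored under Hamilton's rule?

0.0077625

r to a great-grandoffspring = 0.125 (three parent–offspring links: r = (1/2)^3 = 1/8).
Hamilton's rule: n·r·B > C, so the trait is favored while C < n·r·B = 1·0.125·0.0621 = 0.0077625.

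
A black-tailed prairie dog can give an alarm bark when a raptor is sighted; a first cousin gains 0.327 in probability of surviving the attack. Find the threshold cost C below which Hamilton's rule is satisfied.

0.040875

r to a first cousin = 1/8 (first cousins share one grandparent pair — two paths of length 4: r = 2·(1/2)^4 = 1/8).
Hamilton's rule: n·r·B > C, so the trait is favored while C < n·r·B = 1·0.125·0.327 = 0.040875.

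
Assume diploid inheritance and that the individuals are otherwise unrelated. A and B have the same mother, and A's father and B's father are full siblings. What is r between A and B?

0.375

Wright's path rule: contributions from independent ancestry routes add.
A and B are related in two ways: half-sibs through their shared mother (r = 1/4) and first cousins through their fathers (r = 1/8).
r = 1/4 + 1/8 = 3/8 = 0.375.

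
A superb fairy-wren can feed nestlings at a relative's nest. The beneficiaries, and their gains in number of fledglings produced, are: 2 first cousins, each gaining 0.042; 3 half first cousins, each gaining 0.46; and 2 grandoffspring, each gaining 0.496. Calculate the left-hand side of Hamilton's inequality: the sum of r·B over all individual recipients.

r to a first cousin = 0.125 (first cousins share one grandparent pair — two paths of length 4: r = 2·(1/2)^4 = 1/8).
r to a half first cousin = 1/16 (half first cousins share one grandparent — one path of length 4: r = (1/2)^4 = 1/16).
r to a grandoffspring = 0.25 (two parent–offspring links: r = (1/2)^2 = 1/4).
Summing one r·B term per recipient: 2·0.125·0.042 + 3·0.0625·0.46 + 2·0.25·0.496 = 0.34475.

0.34475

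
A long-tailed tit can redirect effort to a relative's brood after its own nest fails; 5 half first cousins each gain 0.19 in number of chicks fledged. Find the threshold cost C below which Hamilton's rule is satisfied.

0.059375

r to a half first cousin = 1/16 (half first cousins share one grandparent — one path of length 4: r = (1/2)^4 = 1/16).
Hamilton's rule: n·r·B > C, so the trait is favored while C < n·r·B = 5·0.0625·0.19 = 0.059375.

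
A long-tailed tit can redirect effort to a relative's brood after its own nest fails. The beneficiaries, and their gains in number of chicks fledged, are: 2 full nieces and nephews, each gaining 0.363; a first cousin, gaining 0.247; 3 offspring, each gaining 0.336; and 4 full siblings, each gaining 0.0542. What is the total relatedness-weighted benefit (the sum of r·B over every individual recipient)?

0.824775

r to a full niece or nephew = 1/4 (full aunt/uncle↔niece/nephew: two paths of length 3 through the shared grandparent pair: r = 2·(1/2)^3 = 1/4).
r to a first cousin = 0.125 (first cousins share one grandparent pair — two paths of length 4: r = 2·(1/2)^4 = 1/8).
r to an offspring = 1/2 (one parent–offspring link: r = (1/2)^1 = 1/2).
r to a full sibling = 1/2 (full sibs share both parents — two paths of length 2: r = 2·(1/2)^2 = 1/2).
Summing one r·B term per recipient: 2·0.25·0.363 + 1·0.125·0.247 + 3·0.5·0.336 + 4·0.5·0.0542 = 0.824775.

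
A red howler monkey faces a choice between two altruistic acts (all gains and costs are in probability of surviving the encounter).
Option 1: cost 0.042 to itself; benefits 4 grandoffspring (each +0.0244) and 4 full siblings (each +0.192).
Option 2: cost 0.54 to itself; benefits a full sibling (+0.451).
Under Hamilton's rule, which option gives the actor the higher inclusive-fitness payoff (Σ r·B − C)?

Option 1: r to a grandoffspring = 0.25.
Option 1: r to a full sibling = 0.5.
Option 1: Σ r·B − C = (4·0.25·0.0244 + 4·0.5·0.192) − 0.042 = 0.3664.
Option 2: r to a full sibling = 0.5.
Option 2: Σ r·B − C = (1·0.5·0.451) − 0.54 = -0.3145.
Option 1 has the higher net inclusive-fitness payoff.

Option 1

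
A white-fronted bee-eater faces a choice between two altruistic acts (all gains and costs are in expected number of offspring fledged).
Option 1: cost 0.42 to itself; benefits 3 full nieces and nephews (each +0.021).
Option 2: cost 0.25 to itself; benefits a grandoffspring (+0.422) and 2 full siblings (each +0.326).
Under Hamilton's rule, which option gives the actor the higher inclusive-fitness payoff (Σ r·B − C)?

Option 1: r to a full niece or nephew = 0.25.
Option 1: Σ r·B − C = (3·0.25·0.021) − 0.42 = -0.40425.
Option 2: r to a grandoffspring = 0.25.
Option 2: r to a full sibling = 0.5.
Option 2: Σ r·B − C = (1·0.25·0.422 + 2·0.5·0.326) − 0.25 = 0.1815.
Option 2 has the higher net inclusive-fitness payoff.

Option 2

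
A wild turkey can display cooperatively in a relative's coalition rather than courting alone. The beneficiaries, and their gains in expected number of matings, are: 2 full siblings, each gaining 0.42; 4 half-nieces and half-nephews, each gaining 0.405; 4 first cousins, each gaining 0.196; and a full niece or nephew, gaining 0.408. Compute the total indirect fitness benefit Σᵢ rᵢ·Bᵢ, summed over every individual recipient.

r to a full sibling = 0.5 (full sibs share both parents — two paths of length 2: r = 2·(1/2)^2 = 1/2).
r to a half-niece or half-nephew = 1/8 (half-aunt/uncle↔niece/nephew: one path of length 3: r = (1/2)^3 = 1/8).
r to a first cousin = 1/8 (first cousins share one grandparent pair — two paths of length 4: r = 2·(1/2)^4 = 1/8).
r to a full niece or nephew = 1/4 (full aunt/uncle↔niece/nephew: two paths of length 3 through the shared grandparent pair: r = 2·(1/2)^3 = 1/4).
Summing one r·B term per recipient: 2·0.5·0.42 + 4·0.125·0.405 + 4·0.125·0.196 + 1·0.25·0.408 = 0.8225.

0.8225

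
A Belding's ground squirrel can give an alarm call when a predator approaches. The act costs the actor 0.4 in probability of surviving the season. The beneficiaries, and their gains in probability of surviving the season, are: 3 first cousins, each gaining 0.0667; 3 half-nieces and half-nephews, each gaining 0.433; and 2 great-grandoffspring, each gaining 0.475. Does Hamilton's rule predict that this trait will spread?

No

Hamilton's rule: the trait is favored when the sum of r·B over every recipient exceeds the actor's cost C.
r to a first cousin = 0.125 (first cousins share one grandparent pair — two paths of length 4: r = 2·(1/2)^4 = 1/8).
r to a half-niece or half-nephew = 1/8 (half-aunt/uncle↔niece/nephew: one path of length 3: r = (1/2)^3 = 1/8).
r to a great-grandoffspring = 1/8 (three parent–offspring links: r = (1/2)^3 = 1/8).
Summing one r·B term per recipient: 3·0.125·0.0667 + 3·0.125·0.433 + 2·0.125·0.475 = 0.3061375.
0.3061375 < 0.4: the indirect benefit is less than the cost.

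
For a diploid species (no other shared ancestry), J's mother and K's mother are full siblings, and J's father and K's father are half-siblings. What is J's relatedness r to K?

Wright's path rule: contributions from independent ancestry routes add.
J and K are related in two ways: first cousins through their mothers (r = 1/8) and half first cousins through their fathers (r = 1/16).
r = 1/8 + 1/16 = 3/16 = 0.1875.

0.1875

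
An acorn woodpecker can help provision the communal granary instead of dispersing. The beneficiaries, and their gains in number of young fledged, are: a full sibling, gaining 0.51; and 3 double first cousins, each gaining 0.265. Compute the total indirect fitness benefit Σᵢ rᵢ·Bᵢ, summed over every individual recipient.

r to a full sibling = 1/2 (full sibs share both parents — two paths of length 2: r = 2·(1/2)^2 = 1/2).
r to a double first cousin = 0.25 (double first cousins share both grandparent pairs — four paths of length 4: r = 4·(1/2)^4 = 1/4).
Summing one r·B term per recipient: 1·0.5·0.51 + 3·0.25·0.265 = 0.45375.

0.45375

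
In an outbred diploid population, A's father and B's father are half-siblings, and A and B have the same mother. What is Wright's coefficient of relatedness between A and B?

With two independent routes of shared ancestry, r is the sum of the two contributions.
A and B are related in two ways: half first cousins through their fathers (r = 1/16) and half-sibs through their shared mother (r = 1/4).
r = 1/16 + 1/4 = 5/16 = 0.3125.

0.3125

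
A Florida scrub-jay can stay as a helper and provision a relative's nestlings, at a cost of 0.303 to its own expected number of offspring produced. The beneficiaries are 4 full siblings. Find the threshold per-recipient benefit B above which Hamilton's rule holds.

r to a full sibling = 0.5 (full sibs share both parents — two paths of length 2: r = 2·(1/2)^2 = 1/2).
Hamilton's rule with n recipients of equal r: n·r·B > C, so B > C/(n·r) = 0.303/(4·0.5) = 0.1515.

0.1515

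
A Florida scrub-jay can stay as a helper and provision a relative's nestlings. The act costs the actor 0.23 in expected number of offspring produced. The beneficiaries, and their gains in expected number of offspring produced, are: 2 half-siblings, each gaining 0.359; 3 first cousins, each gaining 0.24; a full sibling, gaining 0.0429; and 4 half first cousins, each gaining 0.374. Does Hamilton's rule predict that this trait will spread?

Hamilton's rule: the trait is favored when the sum of r·B over every recipient exceeds the actor's cost C.
r to a half-sibling = 0.25 (half-sibs share one parent — one path of length 2: r = (1/2)^2 = 1/4).
r to a first cousin = 0.125 (first cousins share one grandparent pair — two paths of length 4: r = 2·(1/2)^4 = 1/8).
r to a full sibling = 0.5 (full sibs share both parents — two paths of length 2: r = 2·(1/2)^2 = 1/2).
r to a half first cousin = 0.0625 (half first cousins share one grandparent — one path of length 4: r = (1/2)^4 = 1/16).
Summing one r·B term per recipient: 2·0.25·0.359 + 3·0.125·0.24 + 1·0.5·0.0429 + 4·0.0625·0.374 = 0.38445.
0.38445 > 0.23: the indirect benefit exceeds the cost.

Yes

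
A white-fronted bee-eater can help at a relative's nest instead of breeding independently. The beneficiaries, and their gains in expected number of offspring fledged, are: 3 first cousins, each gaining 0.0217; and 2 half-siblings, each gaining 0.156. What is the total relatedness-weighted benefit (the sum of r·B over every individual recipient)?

0.0861375

r to a first cousin = 1/8 (first cousins share one grandparent pair — two paths of length 4: r = 2·(1/2)^4 = 1/8).
r to a half-sibling = 0.25 (half-sibs share one parent — one path of length 2: r = (1/2)^2 = 1/4).
Summing one r·B term per recipient: 3·0.125·0.0217 + 2·0.25·0.156 = 0.0861375.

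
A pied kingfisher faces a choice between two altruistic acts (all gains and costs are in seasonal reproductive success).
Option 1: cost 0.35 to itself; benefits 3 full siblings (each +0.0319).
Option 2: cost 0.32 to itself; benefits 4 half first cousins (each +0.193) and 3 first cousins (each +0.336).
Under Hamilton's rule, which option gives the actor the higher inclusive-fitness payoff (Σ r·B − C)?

Option 2

Option 1: r to a full sibling = 0.5.
Option 1: Σ r·B − C = (3·0.5·0.0319) − 0.35 = -0.30215.
Option 2: r to a half first cousin = 0.0625.
Option 2: r to a first cousin = 0.125.
Option 2: Σ r·B − C = (4·0.0625·0.193 + 3·0.125·0.336) − 0.32 = -0.14575.
Option 2 has the higher net inclusive-fitness payoff.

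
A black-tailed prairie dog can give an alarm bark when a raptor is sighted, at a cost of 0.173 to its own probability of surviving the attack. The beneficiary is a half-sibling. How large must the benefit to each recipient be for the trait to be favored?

r to a half-sibling = 0.25 (half-sibs share one parent — one path of length 2: r = (1/2)^2 = 1/4).
Hamilton's rule with n recipients of equal r: n·r·B > C, so B > C/(n·r) = 0.173/(1·0.25) = 0.692.

0.692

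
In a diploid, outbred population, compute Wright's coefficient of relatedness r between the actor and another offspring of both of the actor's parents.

Each parent–offspring link contributes a factor of 1/2, and independent paths through distinct common ancestors add.
Full sibs share both parents — two paths of length 2: r = 2·(1/2)^2 = 1/2.

0.5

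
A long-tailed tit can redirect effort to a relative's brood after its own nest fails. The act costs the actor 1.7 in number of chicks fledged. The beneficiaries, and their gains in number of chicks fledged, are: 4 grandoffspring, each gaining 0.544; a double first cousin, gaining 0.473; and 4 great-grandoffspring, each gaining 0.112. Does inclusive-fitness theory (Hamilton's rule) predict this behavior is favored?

Hamilton's rule: the trait is favored when the sum of r·B over every recipient exceeds the actor's cost C.
r to a grandoffspring = 1/4 (two parent–offspring links: r = (1/2)^2 = 1/4).
r to a double first cousin = 1/4 (double first cousins share both grandparent pairs — four paths of length 4: r = 4·(1/2)^4 = 1/4).
r to a great-grandoffspring = 0.125 (three parent–offspring links: r = (1/2)^3 = 1/8).
Summing one r·B term per recipient: 4·0.25·0.544 + 1·0.25·0.473 + 4·0.125·0.112 = 0.71825.
0.71825 < 1.7: the indirect benefit is less than the cost.

No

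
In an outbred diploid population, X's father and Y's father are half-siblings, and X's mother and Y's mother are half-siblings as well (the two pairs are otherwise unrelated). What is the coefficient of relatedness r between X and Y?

0.125

Relatedness sums over independent paths through distinct common ancestors.
X and Y are related in two ways: half first cousins through their fathers (r = 1/16) and half first cousins through their mothers (r = 1/16).
r = 1/16 + 1/16 = 0.125.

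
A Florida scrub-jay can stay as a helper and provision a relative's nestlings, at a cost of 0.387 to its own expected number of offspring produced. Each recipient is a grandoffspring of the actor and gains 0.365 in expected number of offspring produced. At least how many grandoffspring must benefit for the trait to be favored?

r to a grandoffspring = 0.25 (two parent–offspring links: r = (1/2)^2 = 1/4).
Hamilton's rule: n·r·B > C  ⇒  n > C/(r·B) = 0.387/(0.25·0.365) = 4.241.
The smallest integer exceeding 4.241 is 5.

5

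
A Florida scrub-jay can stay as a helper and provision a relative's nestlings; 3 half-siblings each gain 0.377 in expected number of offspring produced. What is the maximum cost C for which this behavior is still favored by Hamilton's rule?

r to a half-sibling = 1/4 (half-sibs share one parent — one path of length 2: r = (1/2)^2 = 1/4).
Hamilton's rule: n·r·B > C, so the trait is favored while C < n·r·B = 3·0.25·0.377 = 0.28275.

0.28275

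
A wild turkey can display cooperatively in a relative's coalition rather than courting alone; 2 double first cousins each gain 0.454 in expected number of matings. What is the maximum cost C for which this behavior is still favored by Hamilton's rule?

0.227

r to a double first cousin = 1/4 (double first cousins share both grandparent pairs — four paths of length 4: r = 4·(1/2)^4 = 1/4).
Hamilton's rule: n·r·B > C, so the trait is favored while C < n·r·B = 2·0.25·0.454 = 0.227.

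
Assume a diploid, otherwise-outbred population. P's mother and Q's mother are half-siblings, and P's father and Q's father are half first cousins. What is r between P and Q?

Independent pedigree routes through distinct common ancestors add.
P and Q are related in two ways: half first cousins through their mothers (r = 1/16) and half second cousins through their fathers (r = 1/64).
r = 1/16 + 1/64 = 5/64 = 0.078125.

0.078125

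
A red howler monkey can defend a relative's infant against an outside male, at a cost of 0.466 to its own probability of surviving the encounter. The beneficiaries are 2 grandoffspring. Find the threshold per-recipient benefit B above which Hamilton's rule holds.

0.932

r to a grandoffspring = 1/4 (two parent–offspring links: r = (1/2)^2 = 1/4).
Hamilton's rule with n recipients of equal r: n·r·B > C, so B > C/(n·r) = 0.466/(2·0.25) = 0.932.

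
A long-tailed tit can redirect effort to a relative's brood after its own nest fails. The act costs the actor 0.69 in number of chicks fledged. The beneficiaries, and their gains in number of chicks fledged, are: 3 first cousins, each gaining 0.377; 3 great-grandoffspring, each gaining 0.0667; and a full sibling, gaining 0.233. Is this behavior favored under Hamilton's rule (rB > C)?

No

Hamilton's rule: the trait is favored when the sum of r·B over every recipient exceeds the actor's cost C.
r to a first cousin = 1/8 (first cousins share one grandparent pair — two paths of length 4: r = 2·(1/2)^4 = 1/8).
r to a great-grandoffspring = 1/8 (three parent–offspring links: r = (1/2)^3 = 1/8).
r to a full sibling = 1/2 (full sibs share both parents — two paths of length 2: r = 2·(1/2)^2 = 1/2).
Summing one r·B term per recipient: 3·0.125·0.377 + 3·0.125·0.0667 + 1·0.5·0.233 = 0.2828875.
0.2828875 < 0.69: the indirect benefit is less than the cost.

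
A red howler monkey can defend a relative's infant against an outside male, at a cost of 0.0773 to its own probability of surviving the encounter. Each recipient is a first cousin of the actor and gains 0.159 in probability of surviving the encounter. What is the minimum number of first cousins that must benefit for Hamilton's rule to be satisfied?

r to a first cousin = 0.125 (first cousins share one grandparent pair — two paths of length 4: r = 2·(1/2)^4 = 1/8).
Hamilton's rule: n·r·B > C  ⇒  n > C/(r·B) = 0.0773/(0.125·0.159) = 3.889.
The smallest integer exceeding 3.889 is 4.

4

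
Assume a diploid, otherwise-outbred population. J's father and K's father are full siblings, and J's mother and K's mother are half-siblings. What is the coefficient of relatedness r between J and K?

0.1875

Wright's path rule: contributions from independent ancestry routes add.
J and K are related in two ways: first cousins through their fathers (r = 1/8) and half first cousins through their mothers (r = 1/16).
r = 1/8 + 1/16 = 0.1875.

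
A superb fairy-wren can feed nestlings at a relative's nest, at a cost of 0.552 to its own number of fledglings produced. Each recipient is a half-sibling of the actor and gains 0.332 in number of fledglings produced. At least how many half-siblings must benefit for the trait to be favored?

r to a half-sibling = 0.25 (half-sibs share one parent — one path of length 2: r = (1/2)^2 = 1/4).
Hamilton's rule: n·r·B > C  ⇒  n > C/(r·B) = 0.552/(0.25·0.332) = 6.651.
The smallest integer exceeding 6.651 is 7.

7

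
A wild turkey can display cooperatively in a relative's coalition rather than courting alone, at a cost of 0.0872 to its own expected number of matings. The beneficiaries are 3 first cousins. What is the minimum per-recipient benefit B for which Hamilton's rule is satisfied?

0.2325

r to a first cousin = 1/8 (first cousins share one grandparent pair — two paths of length 4: r = 2·(1/2)^4 = 1/8).
Hamilton's rule with n recipients of equal r: n·r·B > C, so B > C/(n·r) = 0.0872/(3·0.125) = 0.2325.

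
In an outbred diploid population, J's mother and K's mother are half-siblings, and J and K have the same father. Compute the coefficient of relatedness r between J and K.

Independent pedigree routes through distinct common ancestors add.
J and K are related in two ways: half first cousins through their mothers (r = 1/16) and half-sibs through their shared father (r = 1/4).
r = 1/16 + 1/4 = 5/16 = 0.3125.

0.3125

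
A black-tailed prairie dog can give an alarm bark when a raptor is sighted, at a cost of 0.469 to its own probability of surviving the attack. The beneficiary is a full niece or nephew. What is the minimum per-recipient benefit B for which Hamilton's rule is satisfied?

1.876

r to a full niece or nephew = 0.25 (full aunt/uncle↔niece/nephew: two paths of length 3 through the shared grandparent pair: r = 2·(1/2)^3 = 1/4).
Hamilton's rule with n recipients of equal r: n·r·B > C, so B > C/(n·r) = 0.469/(1·0.25) = 1.876.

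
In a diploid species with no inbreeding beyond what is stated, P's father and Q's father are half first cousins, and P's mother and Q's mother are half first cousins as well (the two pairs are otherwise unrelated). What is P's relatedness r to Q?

Wright's path rule: contributions from independent ancestry routes add.
P and Q are related in two ways: half second cousins through their fathers (r = 1/64) and half second cousins through their mothers (r = 1/64).
r = 1/64 + 1/64 = 0.03125.

0.03125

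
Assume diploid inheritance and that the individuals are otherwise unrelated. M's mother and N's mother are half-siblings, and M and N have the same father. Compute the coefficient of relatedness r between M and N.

Wright's path rule: contributions from independent ancestry routes add.
M and N are related in two ways: half first cousins through their mothers (r = 1/16) and half-sibs through their shared father (r = 1/4).
r = 1/16 + 1/4 = 0.3125.

0.3125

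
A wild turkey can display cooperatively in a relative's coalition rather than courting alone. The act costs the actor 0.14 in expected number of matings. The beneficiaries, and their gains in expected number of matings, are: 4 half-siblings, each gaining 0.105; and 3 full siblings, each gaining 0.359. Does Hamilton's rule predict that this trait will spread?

Yes

Hamilton's rule: the trait is favored when the sum of r·B over every recipient exceeds the actor's cost C.
r to a half-sibling = 0.25 (half-sibs share one parent — one path of length 2: r = (1/2)^2 = 1/4).
r to a full sibling = 0.5 (full sibs share both parents — two paths of length 2: r = 2·(1/2)^2 = 1/2).
Summing one r·B term per recipient: 4·0.25·0.105 + 3·0.5·0.359 = 0.6435.
0.6435 > 0.14: the indirect benefit exceeds the cost.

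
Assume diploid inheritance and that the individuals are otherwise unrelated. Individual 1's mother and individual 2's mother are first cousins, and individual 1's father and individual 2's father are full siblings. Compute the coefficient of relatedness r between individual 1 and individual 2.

Relatedness sums over independent paths through distinct common ancestors.
Individual 1 and individual 2 are related in two ways: second cousins through their mothers (r = 1/32) and first cousins through their fathers (r = 1/8).
r = 1/32 + 1/8 = 0.15625.

0.15625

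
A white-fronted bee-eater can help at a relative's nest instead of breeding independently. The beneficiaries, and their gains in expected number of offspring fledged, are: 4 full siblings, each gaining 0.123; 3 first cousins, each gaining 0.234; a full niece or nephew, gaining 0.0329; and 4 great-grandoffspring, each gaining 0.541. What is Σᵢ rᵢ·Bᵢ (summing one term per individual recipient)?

r to a full sibling = 1/2 (full sibs share both parents — two paths of length 2: r = 2·(1/2)^2 = 1/2).
r to a first cousin = 0.125 (first cousins share one grandparent pair — two paths of length 4: r = 2·(1/2)^4 = 1/8).
r to a full niece or nephew = 0.25 (full aunt/uncle↔niece/nephew: two paths of length 3 through the shared grandparent pair: r = 2·(1/2)^3 = 1/4).
r to a great-grandoffspring = 1/8 (three parent–offspring links: r = (1/2)^3 = 1/8).
Summing one r·B term per recipient: 4·0.5·0.123 + 3·0.125·0.234 + 1·0.25·0.0329 + 4·0.125·0.541 = 0.612475.

0.612475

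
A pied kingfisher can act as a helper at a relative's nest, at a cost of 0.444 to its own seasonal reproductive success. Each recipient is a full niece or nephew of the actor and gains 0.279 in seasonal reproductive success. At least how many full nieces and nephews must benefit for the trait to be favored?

7

r to a full niece or nephew = 1/4 (full aunt/uncle↔niece/nephew: two paths of length 3 through the shared grandparent pair: r = 2·(1/2)^3 = 1/4).
Hamilton's rule: n·r·B > C  ⇒  n > C/(r·B) = 0.444/(0.25·0.279) = 6.366.
The smallest integer exceeding 6.366 is 7.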